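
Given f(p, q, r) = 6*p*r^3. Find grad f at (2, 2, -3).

(-162, 0, 324)

∂f/∂p = 6*r^3
∂f/∂q = 0
∂f/∂r = 18*p*r^2
∇f = (6*r^3, 0, 18*p*r^2)
At (2, 2, -3): (-162, 0, 324).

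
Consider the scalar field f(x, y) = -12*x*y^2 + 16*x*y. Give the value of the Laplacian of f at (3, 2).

∂²f/∂x² = 0
∂²f/∂y² = -24*x
∇²f = -24*x
At (3, 2): -72.

-72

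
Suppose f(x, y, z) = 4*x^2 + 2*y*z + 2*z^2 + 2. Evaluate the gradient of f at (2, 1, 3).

∂f/∂x = 8*x
∂f/∂y = 2*z
∂f/∂z = 2*y + 4*z
∇f = (8*x, 2*z, 2*y + 4*z)
At (2, 1, 3): (16, 6, 14).

(16, 6, 14)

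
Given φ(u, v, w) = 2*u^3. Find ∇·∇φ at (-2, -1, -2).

-24

∂²φ/∂u² = 12*u
∂²φ/∂v² = 0
∂²φ/∂w² = 0
∇²φ = 12*u
At (-2, -1, -2): -24.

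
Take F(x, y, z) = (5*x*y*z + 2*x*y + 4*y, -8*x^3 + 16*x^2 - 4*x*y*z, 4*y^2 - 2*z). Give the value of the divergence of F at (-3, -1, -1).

-11

∂F₁/∂x = 5*y*z + 2*y
∂F₂/∂y = -4*x*z
∂F₃/∂z = -2
∇·F = -4*x*z + 5*y*z + 2*y - 2
At (-3, -1, -1): -11.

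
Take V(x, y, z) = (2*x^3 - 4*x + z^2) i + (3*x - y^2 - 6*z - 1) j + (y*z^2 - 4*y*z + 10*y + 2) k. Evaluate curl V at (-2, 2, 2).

(∇×V)₁ = ∂V₃/∂y − ∂V₂/∂z = z^2 - 4*z + 16
(∇×V)₂ = ∂V₁/∂z − ∂V₃/∂x = 2*z
(∇×V)₃ = ∂V₂/∂x − ∂V₁/∂y = 3
∇×V = (z^2 - 4*z + 16, 2*z, 3)
At (-2, 2, 2): (12, 4, 3).

(12, 4, 3)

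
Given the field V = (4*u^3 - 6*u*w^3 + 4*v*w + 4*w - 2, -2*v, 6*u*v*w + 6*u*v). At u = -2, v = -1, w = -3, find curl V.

(∇×V)₁ = ∂V₃/∂v − ∂V₂/∂w = 6*u*w + 6*u
(∇×V)₂ = ∂V₁/∂w − ∂V₃/∂u = -18*u*w^2 - 6*v*w - 2*v + 4
(∇×V)₃ = ∂V₂/∂u − ∂V₁/∂v = -4*w
∇×V = (6*u*w + 6*u, -18*u*w^2 - 6*v*w - 2*v + 4, -4*w)
At (-2, -1, -3): (24, 312, 12).

(24, 312, 12)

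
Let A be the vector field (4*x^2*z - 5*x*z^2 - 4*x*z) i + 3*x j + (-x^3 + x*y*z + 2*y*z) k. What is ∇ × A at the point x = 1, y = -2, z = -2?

(∇×A)₁ = ∂A₃/∂y − ∂A₂/∂z = x*z + 2*z
(∇×A)₂ = ∂A₁/∂z − ∂A₃/∂x = 7*x^2 - 10*x*z - 4*x - y*z
(∇×A)₃ = ∂A₂/∂x − ∂A₁/∂y = 3
∇×A = (x*z + 2*z, 7*x^2 - 10*x*z - 4*x - y*z, 3)
At (1, -2, -2): (-6, 19, 3).

(-6, 19, 3)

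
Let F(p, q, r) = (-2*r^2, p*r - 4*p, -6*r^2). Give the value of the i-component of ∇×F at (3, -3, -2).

-3

(∇×F)_1 = ∂F₃/∂q − ∂F₂/∂r
= 0 − (p)
= -p
At (3, -3, -2): -3.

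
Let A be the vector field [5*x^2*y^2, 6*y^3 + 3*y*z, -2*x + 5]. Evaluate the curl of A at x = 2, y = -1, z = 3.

(3, 2, 40)

(∇×A)₁ = ∂A₃/∂y − ∂A₂/∂z = -3*y
(∇×A)₂ = ∂A₁/∂z − ∂A₃/∂x = 2
(∇×A)₃ = ∂A₂/∂x − ∂A₁/∂y = -10*x^2*y
∇×A = (-3*y, 2, -10*x^2*y)
At (2, -1, 3): (3, 2, 40).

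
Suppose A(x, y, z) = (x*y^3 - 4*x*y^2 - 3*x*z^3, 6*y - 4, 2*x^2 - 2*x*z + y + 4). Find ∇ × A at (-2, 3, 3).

(1, 176, 6)

(∇×A)₁ = ∂A₃/∂y − ∂A₂/∂z = 1
(∇×A)₂ = ∂A₁/∂z − ∂A₃/∂x = -9*x*z^2 - 4*x + 2*z
(∇×A)₃ = ∂A₂/∂x − ∂A₁/∂y = -3*x*y^2 + 8*x*y
∇×A = (1, -9*x*z^2 - 4*x + 2*z, -3*x*y^2 + 8*x*y)
At (-2, 3, 3): (1, 176, 6).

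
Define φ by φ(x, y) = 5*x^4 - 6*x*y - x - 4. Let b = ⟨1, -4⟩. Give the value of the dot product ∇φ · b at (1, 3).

∂φ/∂x = 20*x^3 - 6*y - 1
∂φ/∂y = -6*x
∇φ at (1, 3) = (1, -6)
∇φ · b = (1)(1) + (-6)(-4) = 25

25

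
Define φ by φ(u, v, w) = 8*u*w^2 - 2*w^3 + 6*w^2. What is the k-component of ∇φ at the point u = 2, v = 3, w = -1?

(∇φ)_3 = ∂φ/∂w = 16*u*w - 6*w^2 + 12*w
At (2, 3, -1): -50.

-50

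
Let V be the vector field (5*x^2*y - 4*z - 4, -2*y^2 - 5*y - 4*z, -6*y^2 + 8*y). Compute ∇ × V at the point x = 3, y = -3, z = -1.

(48, -4, -45)

(∇×V)₁ = ∂V₃/∂y − ∂V₂/∂z = -12*y + 12
(∇×V)₂ = ∂V₁/∂z − ∂V₃/∂x = -4
(∇×V)₃ = ∂V₂/∂x − ∂V₁/∂y = -5*x^2
∇×V = (-12*y + 12, -4, -5*x^2)
At (3, -3, -1): (48, -4, -45).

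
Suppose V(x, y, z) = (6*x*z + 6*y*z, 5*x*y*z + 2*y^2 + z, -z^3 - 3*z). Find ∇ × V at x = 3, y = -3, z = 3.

(44, 0, -63)

(∇×V)₁ = ∂V₃/∂y − ∂V₂/∂z = -5*x*y - 1
(∇×V)₂ = ∂V₁/∂z − ∂V₃/∂x = 6*x + 6*y
(∇×V)₃ = ∂V₂/∂x − ∂V₁/∂y = 5*y*z - 6*z
∇×V = (-5*x*y - 1, 6*x + 6*y, 5*y*z - 6*z)
At (3, -3, 3): (44, 0, -63).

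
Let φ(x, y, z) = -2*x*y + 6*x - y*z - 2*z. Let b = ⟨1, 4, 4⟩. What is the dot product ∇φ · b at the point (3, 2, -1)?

-34

∂φ/∂x = -2*y + 6
∂φ/∂y = -2*x - z
∂φ/∂z = -y - 2
∇φ at (3, 2, -1) = (2, -5, -4)
∇φ · b = (2)(1) + (-5)(4) + (-4)(4) = -34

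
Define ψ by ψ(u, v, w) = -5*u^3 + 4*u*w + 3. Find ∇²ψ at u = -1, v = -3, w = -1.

∂²ψ/∂u² = -30*u
∂²ψ/∂v² = 0
∂²ψ/∂w² = 0
∇²ψ = -30*u
At (-1, -3, -1): 30.

30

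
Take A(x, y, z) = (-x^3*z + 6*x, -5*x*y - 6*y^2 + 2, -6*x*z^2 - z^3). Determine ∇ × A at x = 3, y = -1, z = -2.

(0, -3, 5)

(∇×A)₁ = ∂A₃/∂y − ∂A₂/∂z = 0
(∇×A)₂ = ∂A₁/∂z − ∂A₃/∂x = -x^3 + 6*z^2
(∇×A)₃ = ∂A₂/∂x − ∂A₁/∂y = -5*y
∇×A = (0, -x^3 + 6*z^2, -5*y)
At (3, -1, -2): (0, -3, 5).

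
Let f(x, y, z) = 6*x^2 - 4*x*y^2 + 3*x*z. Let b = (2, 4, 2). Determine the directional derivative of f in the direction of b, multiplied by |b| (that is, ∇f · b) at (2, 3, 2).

-192

∂f/∂x = 12*x - 4*y^2 + 3*z
∂f/∂y = -8*x*y
∂f/∂z = 3*x
∇f at (2, 3, 2) = (-6, -48, 6)
∇f · b = (-6)(2) + (-48)(4) + (6)(2) = -192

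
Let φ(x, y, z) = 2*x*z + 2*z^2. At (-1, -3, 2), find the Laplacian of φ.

∂²φ/∂x² = 0
∂²φ/∂y² = 0
∂²φ/∂z² = 4
∇²φ = 4
At (-1, -3, 2): 4.

4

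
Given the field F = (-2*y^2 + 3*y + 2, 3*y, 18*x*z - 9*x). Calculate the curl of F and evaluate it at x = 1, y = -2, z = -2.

(0, 45, -11)

(∇×F)₁ = ∂F₃/∂y − ∂F₂/∂z = 0
(∇×F)₂ = ∂F₁/∂z − ∂F₃/∂x = -18*z + 9
(∇×F)₃ = ∂F₂/∂x − ∂F₁/∂y = 4*y - 3
∇×F = (0, -18*z + 9, 4*y - 3)
At (1, -2, -2): (0, 45, -11).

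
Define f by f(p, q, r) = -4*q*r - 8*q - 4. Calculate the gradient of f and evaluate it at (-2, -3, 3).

(0, -20, 12)

∂f/∂p = 0
∂f/∂q = -4*r - 8
∂f/∂r = -4*q
∇f = (0, -4*r - 8, -4*q)
At (-2, -3, 3): (0, -20, 12).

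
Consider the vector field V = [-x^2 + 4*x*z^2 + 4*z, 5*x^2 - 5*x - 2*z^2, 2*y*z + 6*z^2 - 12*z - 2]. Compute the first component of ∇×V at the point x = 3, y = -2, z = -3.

-18

(∇×V)_1 = ∂V₃/∂y − ∂V₂/∂z
= 2*z − (-4*z)
= 6*z
At (3, -2, -3): -18.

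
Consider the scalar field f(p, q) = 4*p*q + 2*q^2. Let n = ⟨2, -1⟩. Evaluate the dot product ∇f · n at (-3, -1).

∂f/∂p = 4*q
∂f/∂q = 4*p + 4*q
∇f at (-3, -1) = (-4, -16)
∇f · n = (-4)(2) + (-16)(-1) = 8

8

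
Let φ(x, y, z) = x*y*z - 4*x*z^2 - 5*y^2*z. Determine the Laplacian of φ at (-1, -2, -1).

∂²φ/∂x² = 0
∂²φ/∂y² = -10*z
∂²φ/∂z² = -8*x
∇²φ = -8*x - 10*z
At (-1, -2, -1): 18.

18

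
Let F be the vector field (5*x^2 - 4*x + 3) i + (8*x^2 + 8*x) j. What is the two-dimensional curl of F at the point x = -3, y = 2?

-40

∂F₂/∂x = 16*x + 8
∂F₁/∂y = 0
Scalar curl = 16*x + 8
At (-3, 2): -40.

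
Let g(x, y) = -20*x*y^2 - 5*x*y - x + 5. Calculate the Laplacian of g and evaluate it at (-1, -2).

40

∂²g/∂x² = 0
∂²g/∂y² = -40*x
∇²g = -40*x
At (-1, -2): 40.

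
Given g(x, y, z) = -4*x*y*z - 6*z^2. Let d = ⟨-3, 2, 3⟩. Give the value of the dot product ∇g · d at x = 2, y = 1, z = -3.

96

∂g/∂x = -4*y*z
∂g/∂y = -4*x*z
∂g/∂z = -4*x*y - 12*z
∇g at (2, 1, -3) = (12, 24, 28)
∇g · d = (12)(-3) + (24)(2) + (28)(3) = 96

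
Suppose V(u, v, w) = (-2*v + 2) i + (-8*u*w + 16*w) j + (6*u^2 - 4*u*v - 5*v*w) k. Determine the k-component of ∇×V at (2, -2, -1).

(∇×V)_3 = ∂V₂/∂u − ∂V₁/∂v
= -8*w − (-2)
= -8*w + 2
At (2, -2, -1): 10.

10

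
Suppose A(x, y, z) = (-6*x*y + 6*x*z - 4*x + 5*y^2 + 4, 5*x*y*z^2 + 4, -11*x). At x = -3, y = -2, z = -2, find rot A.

(∇×A)₁ = ∂A₃/∂y − ∂A₂/∂z = -10*x*y*z
(∇×A)₂ = ∂A₁/∂z − ∂A₃/∂x = 6*x + 11
(∇×A)₃ = ∂A₂/∂x − ∂A₁/∂y = 6*x + 5*y*z^2 - 10*y
∇×A = (-10*x*y*z, 6*x + 11, 6*x + 5*y*z^2 - 10*y)
At (-3, -2, -2): (120, -7, -38).

(120, -7, -38)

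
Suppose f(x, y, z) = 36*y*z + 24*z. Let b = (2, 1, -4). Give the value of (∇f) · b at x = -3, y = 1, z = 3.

∂f/∂x = 0
∂f/∂y = 36*z
∂f/∂z = 36*y + 24
∇f at (-3, 1, 3) = (0, 108, 60)
∇f · b = (0)(2) + (108)(1) + (60)(-4) = -132

-132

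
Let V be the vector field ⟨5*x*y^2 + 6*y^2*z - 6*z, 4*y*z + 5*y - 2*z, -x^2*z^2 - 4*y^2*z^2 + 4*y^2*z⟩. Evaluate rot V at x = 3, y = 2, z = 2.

(∇×V)₁ = ∂V₃/∂y − ∂V₂/∂z = -8*y*z^2 + 8*y*z - 4*y + 2
(∇×V)₂ = ∂V₁/∂z − ∂V₃/∂x = 2*x*z^2 + 6*y^2 - 6
(∇×V)₃ = ∂V₂/∂x − ∂V₁/∂y = -10*x*y - 12*y*z
∇×V = (-8*y*z^2 + 8*y*z - 4*y + 2, 2*x*z^2 + 6*y^2 - 6, -10*x*y - 12*y*z)
At (3, 2, 2): (-38, 42, -108).

(-38, 42, -108)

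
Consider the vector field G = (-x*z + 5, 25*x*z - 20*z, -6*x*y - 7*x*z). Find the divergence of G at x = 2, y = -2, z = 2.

∂G₁/∂x = -z
∂G₂/∂y = 0
∂G₃/∂z = -7*x
∇·G = -7*x - z
At (2, -2, 2): -16.

-16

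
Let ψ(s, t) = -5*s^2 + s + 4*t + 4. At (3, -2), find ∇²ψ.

∂²ψ/∂s² = -10
∂²ψ/∂t² = 0
∇²ψ = -10
At (3, -2): -10.

-10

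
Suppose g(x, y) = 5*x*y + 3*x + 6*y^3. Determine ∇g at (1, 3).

(18, 167)

∂g/∂x = 5*y + 3
∂g/∂y = 5*x + 18*y^2
∇g = (5*y + 3, 5*x + 18*y^2)
At (1, 3): (18, 167).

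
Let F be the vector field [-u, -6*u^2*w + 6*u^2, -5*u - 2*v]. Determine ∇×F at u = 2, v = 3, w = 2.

(22, 5, -24)

(∇×F)₁ = ∂F₃/∂v − ∂F₂/∂w = 6*u^2 - 2
(∇×F)₂ = ∂F₁/∂w − ∂F₃/∂u = 5
(∇×F)₃ = ∂F₂/∂u − ∂F₁/∂v = -12*u*w + 12*u
∇×F = (6*u^2 - 2, 5, -12*u*w + 12*u)
At (2, 3, 2): (22, 5, -24).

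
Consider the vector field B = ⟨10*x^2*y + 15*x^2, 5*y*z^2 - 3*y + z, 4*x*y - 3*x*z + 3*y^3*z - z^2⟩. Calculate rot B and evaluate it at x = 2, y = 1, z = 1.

(6, -1, -40)

(∇×B)₁ = ∂B₃/∂y − ∂B₂/∂z = 4*x + 9*y^2*z - 10*y*z - 1
(∇×B)₂ = ∂B₁/∂z − ∂B₃/∂x = -4*y + 3*z
(∇×B)₃ = ∂B₂/∂x − ∂B₁/∂y = -10*x^2
∇×B = (4*x + 9*y^2*z - 10*y*z - 1, -4*y + 3*z, -10*x^2)
At (2, 1, 1): (6, -1, -40).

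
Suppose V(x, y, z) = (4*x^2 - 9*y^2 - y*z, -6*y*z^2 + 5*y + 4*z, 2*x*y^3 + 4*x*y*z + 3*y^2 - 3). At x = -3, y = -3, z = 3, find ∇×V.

(-328, 93, -51)

(∇×V)₁ = ∂V₃/∂y − ∂V₂/∂z = 6*x*y^2 + 4*x*z + 12*y*z + 6*y - 4
(∇×V)₂ = ∂V₁/∂z − ∂V₃/∂x = -2*y^3 - 4*y*z - y
(∇×V)₃ = ∂V₂/∂x − ∂V₁/∂y = 18*y + z
∇×V = (6*x*y^2 + 4*x*z + 12*y*z + 6*y - 4, -2*y^3 - 4*y*z - y, 18*y + z)
At (-3, -3, 3): (-328, 93, -51).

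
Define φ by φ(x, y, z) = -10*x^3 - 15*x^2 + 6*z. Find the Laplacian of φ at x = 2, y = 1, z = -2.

∂²φ/∂x² = -30*(2*x + 1)
∂²φ/∂y² = 0
∂²φ/∂z² = 0
∇²φ = -60*x - 30
At (2, 1, -2): -150.

-150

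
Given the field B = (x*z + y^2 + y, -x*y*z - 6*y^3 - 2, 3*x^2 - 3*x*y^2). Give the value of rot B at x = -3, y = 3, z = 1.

(45, 42, -10)

(∇×B)₁ = ∂B₃/∂y − ∂B₂/∂z = -5*x*y
(∇×B)₂ = ∂B₁/∂z − ∂B₃/∂x = -5*x + 3*y^2
(∇×B)₃ = ∂B₂/∂x − ∂B₁/∂y = -y*z - 2*y - 1
∇×B = (-5*x*y, -5*x + 3*y^2, -y*z - 2*y - 1)
At (-3, 3, 1): (45, 42, -10).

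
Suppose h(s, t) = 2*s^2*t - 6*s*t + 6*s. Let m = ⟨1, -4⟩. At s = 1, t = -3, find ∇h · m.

28

∂h/∂s = 4*s*t - 6*t + 6
∂h/∂t = 2*s^2 - 6*s
∇h at (1, -3) = (12, -4)
∇h · m = (12)(1) + (-4)(-4) = 28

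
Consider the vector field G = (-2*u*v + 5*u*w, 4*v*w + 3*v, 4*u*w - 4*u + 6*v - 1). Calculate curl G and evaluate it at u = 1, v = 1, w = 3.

(2, -3, 2)

(∇×G)₁ = ∂G₃/∂v − ∂G₂/∂w = -4*v + 6
(∇×G)₂ = ∂G₁/∂w − ∂G₃/∂u = 5*u - 4*w + 4
(∇×G)₃ = ∂G₂/∂u − ∂G₁/∂v = 2*u
∇×G = (-4*v + 6, 5*u - 4*w + 4, 2*u)
At (1, 1, 3): (2, -3, 2).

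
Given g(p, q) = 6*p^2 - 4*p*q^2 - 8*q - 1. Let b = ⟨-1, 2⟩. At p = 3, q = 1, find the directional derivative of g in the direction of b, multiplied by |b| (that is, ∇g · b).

-96

∂g/∂p = 12*p - 4*q^2
∂g/∂q = -8*p*q - 8
∇g at (3, 1) = (32, -32)
∇g · b = (32)(-1) + (-32)(2) = -96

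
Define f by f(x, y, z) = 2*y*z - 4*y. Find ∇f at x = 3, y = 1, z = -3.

∂f/∂x = 0
∂f/∂y = 2*z - 4
∂f/∂z = 2*y
∇f = (0, 2*z - 4, 2*y)
At (3, 1, -3): (0, -10, 2).

(0, -10, 2)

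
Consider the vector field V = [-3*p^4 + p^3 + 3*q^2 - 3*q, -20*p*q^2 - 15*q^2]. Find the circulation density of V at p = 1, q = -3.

-159

∂V₂/∂p = -20*q^2
∂V₁/∂q = 6*q - 3
Scalar curl = -20*q^2 - 6*q + 3
At (1, -3): -159.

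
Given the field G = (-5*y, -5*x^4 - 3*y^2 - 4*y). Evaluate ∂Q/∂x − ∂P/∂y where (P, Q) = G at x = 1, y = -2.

-15

∂G₂/∂x = -20*x^3
∂G₁/∂y = -5
Scalar curl = -20*x^3 + 5
At (1, -2): -15.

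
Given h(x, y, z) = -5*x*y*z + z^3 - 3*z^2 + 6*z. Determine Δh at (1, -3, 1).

0

∂²h/∂x² = 0
∂²h/∂y² = 0
∂²h/∂z² = 6*(z - 1)
∇²h = 6*z - 6
At (1, -3, 1): 0.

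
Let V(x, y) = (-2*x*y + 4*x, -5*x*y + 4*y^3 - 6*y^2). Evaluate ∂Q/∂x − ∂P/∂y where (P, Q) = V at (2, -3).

∂V₂/∂x = -5*y
∂V₁/∂y = -2*x
Scalar curl = 2*x - 5*y
At (2, -3): 19.

19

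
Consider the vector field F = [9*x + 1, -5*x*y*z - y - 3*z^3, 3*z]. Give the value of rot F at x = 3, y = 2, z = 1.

(∇×F)₁ = ∂F₃/∂y − ∂F₂/∂z = 5*x*y + 9*z^2
(∇×F)₂ = ∂F₁/∂z − ∂F₃/∂x = 0
(∇×F)₃ = ∂F₂/∂x − ∂F₁/∂y = -5*y*z
∇×F = (5*x*y + 9*z^2, 0, -5*y*z)
At (3, 2, 1): (39, 0, -10).

(39, 0, -10)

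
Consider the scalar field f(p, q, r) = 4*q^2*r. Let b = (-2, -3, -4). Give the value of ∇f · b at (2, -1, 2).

32

∂f/∂p = 0
∂f/∂q = 8*q*r
∂f/∂r = 4*q^2
∇f at (2, -1, 2) = (0, -16, 4)
∇f · b = (0)(-2) + (-16)(-3) + (4)(-4) = 32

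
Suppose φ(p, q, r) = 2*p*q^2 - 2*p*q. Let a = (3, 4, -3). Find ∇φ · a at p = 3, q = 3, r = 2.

156

∂φ/∂p = 2*q^2 - 2*q
∂φ/∂q = 4*p*q - 2*p
∂φ/∂r = 0
∇φ at (3, 3, 2) = (12, 30, 0)
∇φ · a = (12)(3) + (30)(4) + (0)(-3) = 156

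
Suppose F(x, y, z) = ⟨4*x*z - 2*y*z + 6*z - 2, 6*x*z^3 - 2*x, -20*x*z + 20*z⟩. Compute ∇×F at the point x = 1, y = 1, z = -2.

(-72, -32, -54)

(∇×F)₁ = ∂F₃/∂y − ∂F₂/∂z = -18*x*z^2
(∇×F)₂ = ∂F₁/∂z − ∂F₃/∂x = 4*x - 2*y + 20*z + 6
(∇×F)₃ = ∂F₂/∂x − ∂F₁/∂y = 6*z^3 + 2*z - 2
∇×F = (-18*x*z^2, 4*x - 2*y + 20*z + 6, 6*z^3 + 2*z - 2)
At (1, 1, -2): (-72, -32, -54).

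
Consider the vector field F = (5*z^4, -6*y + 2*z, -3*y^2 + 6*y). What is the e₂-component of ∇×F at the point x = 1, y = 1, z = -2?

-160

(∇×F)_2 = ∂F₁/∂z − ∂F₃/∂x
= 20*z^3 − (0)
= 20*z^3
At (1, 1, -2): -160.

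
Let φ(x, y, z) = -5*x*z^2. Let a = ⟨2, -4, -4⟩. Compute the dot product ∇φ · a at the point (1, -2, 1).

30

∂φ/∂x = -5*z^2
∂φ/∂y = 0
∂φ/∂z = -10*x*z
∇φ at (1, -2, 1) = (-5, 0, -10)
∇φ · a = (-5)(2) + (0)(-4) + (-10)(-4) = 30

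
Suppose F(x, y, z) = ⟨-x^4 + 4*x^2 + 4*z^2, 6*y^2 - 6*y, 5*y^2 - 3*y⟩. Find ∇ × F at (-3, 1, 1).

(∇×F)₁ = ∂F₃/∂y − ∂F₂/∂z = 10*y - 3
(∇×F)₂ = ∂F₁/∂z − ∂F₃/∂x = 8*z
(∇×F)₃ = ∂F₂/∂x − ∂F₁/∂y = 0
∇×F = (10*y - 3, 8*z, 0)
At (-3, 1, 1): (7, 8, 0).

(7, 8, 0)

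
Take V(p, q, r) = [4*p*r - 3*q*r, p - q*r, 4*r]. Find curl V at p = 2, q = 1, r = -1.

(∇×V)₁ = ∂V₃/∂q − ∂V₂/∂r = q
(∇×V)₂ = ∂V₁/∂r − ∂V₃/∂p = 4*p - 3*q
(∇×V)₃ = ∂V₂/∂p − ∂V₁/∂q = 3*r + 1
∇×V = (q, 4*p - 3*q, 3*r + 1)
At (2, 1, -1): (1, 5, -2).

(1, 5, -2)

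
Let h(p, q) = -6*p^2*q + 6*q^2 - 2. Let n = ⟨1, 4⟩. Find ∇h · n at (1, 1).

∂h/∂p = -12*p*q
∂h/∂q = -6*p^2 + 12*q
∇h at (1, 1) = (-12, 6)
∇h · n = (-12)(1) + (6)(4) = 12

12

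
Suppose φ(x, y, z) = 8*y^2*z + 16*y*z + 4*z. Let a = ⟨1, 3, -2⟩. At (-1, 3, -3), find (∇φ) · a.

∂φ/∂x = 0
∂φ/∂y = 16*y*z + 16*z
∂φ/∂z = 8*y^2 + 16*y + 4
∇φ at (-1, 3, -3) = (0, -192, 124)
∇φ · a = (0)(1) + (-192)(3) + (124)(-2) = -824

-824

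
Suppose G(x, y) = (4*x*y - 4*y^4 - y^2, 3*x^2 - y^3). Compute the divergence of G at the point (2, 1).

1

∂G₁/∂x = 4*y
∂G₂/∂y = -3*y^2
∇·G = -3*y^2 + 4*y
At (2, 1): 1.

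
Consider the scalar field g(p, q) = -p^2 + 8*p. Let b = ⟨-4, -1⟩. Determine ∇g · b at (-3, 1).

∂g/∂p = -2*p + 8
∂g/∂q = 0
∇g at (-3, 1) = (14, 0)
∇g · b = (14)(-4) + (0)(-1) = -56

-56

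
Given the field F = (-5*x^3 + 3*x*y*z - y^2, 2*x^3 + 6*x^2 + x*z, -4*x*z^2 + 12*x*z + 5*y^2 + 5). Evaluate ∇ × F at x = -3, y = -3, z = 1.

(-27, 19, 22)

(∇×F)₁ = ∂F₃/∂y − ∂F₂/∂z = -x + 10*y
(∇×F)₂ = ∂F₁/∂z − ∂F₃/∂x = 3*x*y + 4*z^2 - 12*z
(∇×F)₃ = ∂F₂/∂x − ∂F₁/∂y = 6*x^2 - 3*x*z + 12*x + 2*y + z
∇×F = (-x + 10*y, 3*x*y + 4*z^2 - 12*z, 6*x^2 - 3*x*z + 12*x + 2*y + z)
At (-3, -3, 1): (-27, 19, 22).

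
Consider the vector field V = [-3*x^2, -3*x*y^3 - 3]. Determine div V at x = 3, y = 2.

-126

∂V₁/∂x = -6*x
∂V₂/∂y = -9*x*y^2
∇·V = -9*x*y^2 - 6*x
At (3, 2): -126.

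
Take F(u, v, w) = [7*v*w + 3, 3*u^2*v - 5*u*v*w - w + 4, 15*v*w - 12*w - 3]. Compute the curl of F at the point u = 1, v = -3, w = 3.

(31, -21, 6)

(∇×F)₁ = ∂F₃/∂v − ∂F₂/∂w = 5*u*v + 15*w + 1
(∇×F)₂ = ∂F₁/∂w − ∂F₃/∂u = 7*v
(∇×F)₃ = ∂F₂/∂u − ∂F₁/∂v = 6*u*v - 5*v*w - 7*w
∇×F = (5*u*v + 15*w + 1, 7*v, 6*u*v - 5*v*w - 7*w)
At (1, -3, 3): (31, -21, 6).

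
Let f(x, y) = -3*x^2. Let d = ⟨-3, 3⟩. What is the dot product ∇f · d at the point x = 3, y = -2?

54

∂f/∂x = -6*x
∂f/∂y = 0
∇f at (3, -2) = (-18, 0)
∇f · d = (-18)(-3) + (0)(3) = 54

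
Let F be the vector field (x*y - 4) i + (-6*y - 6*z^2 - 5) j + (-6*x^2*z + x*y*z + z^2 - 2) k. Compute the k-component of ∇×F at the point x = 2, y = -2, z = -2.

(∇×F)_3 = ∂F₂/∂x − ∂F₁/∂y
= 0 − (x)
= -x
At (2, -2, -2): -2.

-2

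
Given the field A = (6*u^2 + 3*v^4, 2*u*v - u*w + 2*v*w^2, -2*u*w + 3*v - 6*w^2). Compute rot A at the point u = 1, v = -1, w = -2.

(-4, -4, 12)

(∇×A)₁ = ∂A₃/∂v − ∂A₂/∂w = u - 4*v*w + 3
(∇×A)₂ = ∂A₁/∂w − ∂A₃/∂u = 2*w
(∇×A)₃ = ∂A₂/∂u − ∂A₁/∂v = -12*v^3 + 2*v - w
∇×A = (u - 4*v*w + 3, 2*w, -12*v^3 + 2*v - w)
At (1, -1, -2): (-4, -4, 12).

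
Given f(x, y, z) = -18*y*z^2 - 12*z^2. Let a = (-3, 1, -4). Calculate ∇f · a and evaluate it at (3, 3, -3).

∂f/∂x = 0
∂f/∂y = -18*z^2
∂f/∂z = -36*y*z - 24*z
∇f at (3, 3, -3) = (0, -162, 396)
∇f · a = (0)(-3) + (-162)(1) + (396)(-4) = -1746

-1746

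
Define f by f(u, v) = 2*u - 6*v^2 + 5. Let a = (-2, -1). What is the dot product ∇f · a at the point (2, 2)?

20

∂f/∂u = 2
∂f/∂v = -12*v
∇f at (2, 2) = (2, -24)
∇f · a = (2)(-2) + (-24)(-1) = 20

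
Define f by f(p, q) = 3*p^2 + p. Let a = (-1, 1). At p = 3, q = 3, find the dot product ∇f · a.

-19

∂f/∂p = 6*p + 1
∂f/∂q = 0
∇f at (3, 3) = (19, 0)
∇f · a = (19)(-1) + (0)(1) = -19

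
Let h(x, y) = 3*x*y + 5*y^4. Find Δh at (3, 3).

∂²h/∂x² = 0
∂²h/∂y² = 60*y^2
∇²h = 60*y^2
At (3, 3): 540.

540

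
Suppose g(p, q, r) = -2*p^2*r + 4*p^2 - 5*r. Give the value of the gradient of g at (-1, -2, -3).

(-20, 0, -7)

∂g/∂p = -4*p*r + 8*p
∂g/∂q = 0
∂g/∂r = -2*p^2 - 5
∇g = (-4*p*r + 8*p, 0, -2*p^2 - 5)
At (-1, -2, -3): (-20, 0, -7).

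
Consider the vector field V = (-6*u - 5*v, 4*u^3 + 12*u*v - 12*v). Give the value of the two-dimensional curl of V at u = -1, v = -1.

∂V₂/∂u = 12*u^2 + 12*v
∂V₁/∂v = -5
Scalar curl = 12*u^2 + 12*v + 5
At (-1, -1): 5.

5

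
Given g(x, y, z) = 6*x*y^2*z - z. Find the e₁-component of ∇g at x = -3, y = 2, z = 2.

48

(∇g)_1 = ∂g/∂x = 6*y^2*z
At (-3, 2, 2): 48.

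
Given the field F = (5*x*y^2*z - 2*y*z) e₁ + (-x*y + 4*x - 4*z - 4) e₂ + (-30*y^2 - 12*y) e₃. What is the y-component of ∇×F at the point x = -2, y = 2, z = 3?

-44

(∇×F)_2 = ∂F₁/∂z − ∂F₃/∂x
= 5*x*y^2 - 2*y − (0)
= 5*x*y^2 - 2*y
At (-2, 2, 3): -44.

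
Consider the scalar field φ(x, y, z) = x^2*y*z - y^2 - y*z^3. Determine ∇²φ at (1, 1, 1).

∂²φ/∂x² = 2*y*z
∂²φ/∂y² = -2
∂²φ/∂z² = -6*y*z
∇²φ = -4*y*z - 2
At (1, 1, 1): -6.

-6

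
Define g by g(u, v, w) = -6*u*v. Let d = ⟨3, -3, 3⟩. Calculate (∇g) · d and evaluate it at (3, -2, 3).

90

∂g/∂u = -6*v
∂g/∂v = -6*u
∂g/∂w = 0
∇g at (3, -2, 3) = (12, -18, 0)
∇g · d = (12)(3) + (-18)(-3) + (0)(3) = 90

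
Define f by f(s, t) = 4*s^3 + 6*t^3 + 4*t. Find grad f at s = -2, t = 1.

(48, 22)

∂f/∂s = 12*s^2
∂f/∂t = 18*t^2 + 4
∇f = (12*s^2, 18*t^2 + 4)
At (-2, 1): (48, 22).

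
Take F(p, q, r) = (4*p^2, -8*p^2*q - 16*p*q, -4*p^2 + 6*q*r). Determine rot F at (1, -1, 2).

(12, 8, 32)

(∇×F)₁ = ∂F₃/∂q − ∂F₂/∂r = 6*r
(∇×F)₂ = ∂F₁/∂r − ∂F₃/∂p = 8*p
(∇×F)₃ = ∂F₂/∂p − ∂F₁/∂q = -16*p*q - 16*q
∇×F = (6*r, 8*p, -16*p*q - 16*q)
At (1, -1, 2): (12, 8, 32).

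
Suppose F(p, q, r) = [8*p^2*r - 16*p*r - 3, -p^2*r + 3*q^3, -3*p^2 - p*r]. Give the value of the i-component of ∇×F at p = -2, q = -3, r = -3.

(∇×F)_1 = ∂F₃/∂q − ∂F₂/∂r
= 0 − (-p^2)
= p^2
At (-2, -3, -3): 4.

4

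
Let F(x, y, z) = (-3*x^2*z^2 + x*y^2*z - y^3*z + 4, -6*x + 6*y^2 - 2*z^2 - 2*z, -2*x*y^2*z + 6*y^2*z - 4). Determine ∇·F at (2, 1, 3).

-91

∂F₁/∂x = -6*x*z^2 + y^2*z
∂F₂/∂y = 12*y
∂F₃/∂z = -2*x*y^2 + 6*y^2
∇·F = -2*x*y^2 - 6*x*z^2 + y^2*z + 6*y^2 + 12*y
At (2, 1, 3): -91.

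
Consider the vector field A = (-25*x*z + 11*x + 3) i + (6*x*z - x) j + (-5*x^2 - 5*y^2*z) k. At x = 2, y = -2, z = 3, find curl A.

(∇×A)₁ = ∂A₃/∂y − ∂A₂/∂z = -6*x - 10*y*z
(∇×A)₂ = ∂A₁/∂z − ∂A₃/∂x = -15*x
(∇×A)₃ = ∂A₂/∂x − ∂A₁/∂y = 6*z - 1
∇×A = (-6*x - 10*y*z, -15*x, 6*z - 1)
At (2, -2, 3): (48, -30, 17).

(48, -30, 17)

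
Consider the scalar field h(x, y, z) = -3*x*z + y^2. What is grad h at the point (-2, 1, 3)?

∂h/∂x = -3*z
∂h/∂y = 2*y
∂h/∂z = -3*x
∇h = (-3*z, 2*y, -3*x)
At (-2, 1, 3): (-9, 2, 6).

(-9, 2, 6)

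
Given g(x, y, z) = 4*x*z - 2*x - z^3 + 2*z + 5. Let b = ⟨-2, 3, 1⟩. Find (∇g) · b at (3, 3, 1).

∂g/∂x = 4*z - 2
∂g/∂y = 0
∂g/∂z = 4*x - 3*z^2 + 2
∇g at (3, 3, 1) = (2, 0, 11)
∇g · b = (2)(-2) + (0)(3) + (11)(1) = 7

7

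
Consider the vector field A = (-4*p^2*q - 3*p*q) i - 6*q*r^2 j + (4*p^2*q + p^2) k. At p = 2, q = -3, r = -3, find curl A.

(∇×A)₁ = ∂A₃/∂q − ∂A₂/∂r = 4*p^2 + 12*q*r
(∇×A)₂ = ∂A₁/∂r − ∂A₃/∂p = -8*p*q - 2*p
(∇×A)₃ = ∂A₂/∂p − ∂A₁/∂q = 4*p^2 + 3*p
∇×A = (4*p^2 + 12*q*r, -8*p*q - 2*p, 4*p^2 + 3*p)
At (2, -3, -3): (124, 44, 22).

(124, 44, 22)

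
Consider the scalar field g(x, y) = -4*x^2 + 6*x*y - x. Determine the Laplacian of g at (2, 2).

∂²g/∂x² = -8
∂²g/∂y² = 0
∇²g = -8
At (2, 2): -8.

-8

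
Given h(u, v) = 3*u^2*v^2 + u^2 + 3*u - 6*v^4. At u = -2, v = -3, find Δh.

-568

∂²h/∂u² = 2*(3*v^2 + 1)
∂²h/∂v² = 6*(u^2 - 12*v^2)
∇²h = 6*u^2 - 66*v^2 + 2
At (-2, -3): -568.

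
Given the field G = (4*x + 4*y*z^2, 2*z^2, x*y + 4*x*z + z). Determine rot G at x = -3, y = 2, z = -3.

(9, -38, -36)

(∇×G)₁ = ∂G₃/∂y − ∂G₂/∂z = x - 4*z
(∇×G)₂ = ∂G₁/∂z − ∂G₃/∂x = 8*y*z - y - 4*z
(∇×G)₃ = ∂G₂/∂x − ∂G₁/∂y = -4*z^2
∇×G = (x - 4*z, 8*y*z - y - 4*z, -4*z^2)
At (-3, 2, -3): (9, -38, -36).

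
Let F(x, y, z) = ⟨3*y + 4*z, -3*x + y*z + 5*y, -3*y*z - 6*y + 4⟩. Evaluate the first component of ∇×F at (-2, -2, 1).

-7

(∇×F)_1 = ∂F₃/∂y − ∂F₂/∂z
= -3*z - 6 − (y)
= -y - 3*z - 6
At (-2, -2, 1): -7.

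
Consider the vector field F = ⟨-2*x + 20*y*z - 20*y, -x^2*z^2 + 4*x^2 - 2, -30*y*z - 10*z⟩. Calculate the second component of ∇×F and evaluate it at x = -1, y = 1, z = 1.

(∇×F)_2 = ∂F₁/∂z − ∂F₃/∂x
= 20*y − (0)
= 20*y
At (-1, 1, 1): 20.

20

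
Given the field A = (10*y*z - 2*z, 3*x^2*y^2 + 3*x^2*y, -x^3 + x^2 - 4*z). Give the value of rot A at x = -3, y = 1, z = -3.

(0, 41, -6)

(∇×A)₁ = ∂A₃/∂y − ∂A₂/∂z = 0
(∇×A)₂ = ∂A₁/∂z − ∂A₃/∂x = 3*x^2 - 2*x + 10*y - 2
(∇×A)₃ = ∂A₂/∂x − ∂A₁/∂y = 6*x*y^2 + 6*x*y - 10*z
∇×A = (0, 3*x^2 - 2*x + 10*y - 2, 6*x*y^2 + 6*x*y - 10*z)
At (-3, 1, -3): (0, 41, -6).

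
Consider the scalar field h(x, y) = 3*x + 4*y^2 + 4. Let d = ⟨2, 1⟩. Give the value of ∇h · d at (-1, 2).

∂h/∂x = 3
∂h/∂y = 8*y
∇h at (-1, 2) = (3, 16)
∇h · d = (3)(2) + (16)(1) = 22

22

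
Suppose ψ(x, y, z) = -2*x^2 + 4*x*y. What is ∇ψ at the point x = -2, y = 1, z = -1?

(12, -8, 0)

∂ψ/∂x = -4*x + 4*y
∂ψ/∂y = 4*x
∂ψ/∂z = 0
∇ψ = (-4*x + 4*y, 4*x, 0)
At (-2, 1, -1): (12, -8, 0).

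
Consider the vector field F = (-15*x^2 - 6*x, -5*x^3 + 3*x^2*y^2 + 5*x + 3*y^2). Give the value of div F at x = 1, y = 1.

∂F₁/∂x = -30*x - 6
∂F₂/∂y = 6*x^2*y + 6*y
∇·F = 6*x^2*y - 30*x + 6*y - 6
At (1, 1): -24.

-24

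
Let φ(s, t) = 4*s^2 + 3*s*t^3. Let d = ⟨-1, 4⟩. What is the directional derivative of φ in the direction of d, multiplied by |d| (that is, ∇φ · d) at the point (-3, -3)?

∂φ/∂s = 8*s + 3*t^3
∂φ/∂t = 9*s*t^2
∇φ at (-3, -3) = (-105, -243)
∇φ · d = (-105)(-1) + (-243)(4) = -867

-867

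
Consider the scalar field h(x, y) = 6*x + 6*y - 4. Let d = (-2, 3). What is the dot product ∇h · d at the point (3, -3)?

6

∂h/∂x = 6
∂h/∂y = 6
∇h at (3, -3) = (6, 6)
∇h · d = (6)(-2) + (6)(3) = 6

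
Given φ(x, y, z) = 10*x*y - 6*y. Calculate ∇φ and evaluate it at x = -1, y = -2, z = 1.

∂φ/∂x = 10*y
∂φ/∂y = 10*x - 6
∂φ/∂z = 0
∇φ = (10*y, 10*x - 6, 0)
At (-1, -2, 1): (-20, -16, 0).

(-20, -16, 0)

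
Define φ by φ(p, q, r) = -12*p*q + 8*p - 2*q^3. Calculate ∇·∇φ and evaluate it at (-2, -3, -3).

∂²φ/∂p² = 0
∂²φ/∂q² = -12*q
∂²φ/∂r² = 0
∇²φ = -12*q
At (-2, -3, -3): 36.

36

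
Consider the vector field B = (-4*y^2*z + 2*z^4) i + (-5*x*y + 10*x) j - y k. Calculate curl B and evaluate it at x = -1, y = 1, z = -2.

(∇×B)₁ = ∂B₃/∂y − ∂B₂/∂z = -1
(∇×B)₂ = ∂B₁/∂z − ∂B₃/∂x = -4*y^2 + 8*z^3
(∇×B)₃ = ∂B₂/∂x − ∂B₁/∂y = 8*y*z - 5*y + 10
∇×B = (-1, -4*y^2 + 8*z^3, 8*y*z - 5*y + 10)
At (-1, 1, -2): (-1, -68, -11).

(-1, -68, -11)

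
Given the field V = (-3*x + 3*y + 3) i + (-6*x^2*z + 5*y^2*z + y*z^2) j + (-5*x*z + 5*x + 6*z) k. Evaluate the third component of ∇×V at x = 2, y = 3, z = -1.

21

(∇×V)_3 = ∂V₂/∂x − ∂V₁/∂y
= -12*x*z − (3)
= -12*x*z - 3
At (2, 3, -1): 21.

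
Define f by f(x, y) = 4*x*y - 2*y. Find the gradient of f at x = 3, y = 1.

(4, 10)

∂f/∂x = 4*y
∂f/∂y = 4*x - 2
∇f = (4*y, 4*x - 2)
At (3, 1): (4, 10).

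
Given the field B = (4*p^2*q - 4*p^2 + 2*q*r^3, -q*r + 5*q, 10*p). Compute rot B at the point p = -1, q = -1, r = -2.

(-1, -34, 12)

(∇×B)₁ = ∂B₃/∂q − ∂B₂/∂r = q
(∇×B)₂ = ∂B₁/∂r − ∂B₃/∂p = 6*q*r^2 - 10
(∇×B)₃ = ∂B₂/∂p − ∂B₁/∂q = -4*p^2 - 2*r^3
∇×B = (q, 6*q*r^2 - 10, -4*p^2 - 2*r^3)
At (-1, -1, -2): (-1, -34, 12).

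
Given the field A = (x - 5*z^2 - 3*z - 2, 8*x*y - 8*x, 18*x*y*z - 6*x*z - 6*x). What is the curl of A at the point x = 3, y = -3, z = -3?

(∇×A)₁ = ∂A₃/∂y − ∂A₂/∂z = 18*x*z
(∇×A)₂ = ∂A₁/∂z − ∂A₃/∂x = -18*y*z - 4*z + 3
(∇×A)₃ = ∂A₂/∂x − ∂A₁/∂y = 8*y - 8
∇×A = (18*x*z, -18*y*z - 4*z + 3, 8*y - 8)
At (3, -3, -3): (-162, -147, -32).

(-162, -147, -32)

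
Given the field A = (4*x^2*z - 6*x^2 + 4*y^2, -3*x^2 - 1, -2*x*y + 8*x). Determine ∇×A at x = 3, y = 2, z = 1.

(-6, 32, -34)

(∇×A)₁ = ∂A₃/∂y − ∂A₂/∂z = -2*x
(∇×A)₂ = ∂A₁/∂z − ∂A₃/∂x = 4*x^2 + 2*y - 8
(∇×A)₃ = ∂A₂/∂x − ∂A₁/∂y = -6*x - 8*y
∇×A = (-2*x, 4*x^2 + 2*y - 8, -6*x - 8*y)
At (3, 2, 1): (-6, 32, -34).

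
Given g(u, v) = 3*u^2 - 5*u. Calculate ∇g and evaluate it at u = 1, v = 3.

∂g/∂u = 6*u - 5
∂g/∂v = 0
∇g = (6*u - 5, 0)
At (1, 3): (1, 0).

(1, 0)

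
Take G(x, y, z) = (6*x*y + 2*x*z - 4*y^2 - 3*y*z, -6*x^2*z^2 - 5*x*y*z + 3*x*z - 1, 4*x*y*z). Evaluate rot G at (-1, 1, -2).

(∇×G)₁ = ∂G₃/∂y − ∂G₂/∂z = 12*x^2*z + 5*x*y + 4*x*z - 3*x
(∇×G)₂ = ∂G₁/∂z − ∂G₃/∂x = 2*x - 4*y*z - 3*y
(∇×G)₃ = ∂G₂/∂x − ∂G₁/∂y = -12*x*z^2 - 6*x - 5*y*z + 8*y + 6*z
∇×G = (12*x^2*z + 5*x*y + 4*x*z - 3*x, 2*x - 4*y*z - 3*y, -12*x*z^2 - 6*x - 5*y*z + 8*y + 6*z)
At (-1, 1, -2): (-18, 3, 60).

(-18, 3, 60)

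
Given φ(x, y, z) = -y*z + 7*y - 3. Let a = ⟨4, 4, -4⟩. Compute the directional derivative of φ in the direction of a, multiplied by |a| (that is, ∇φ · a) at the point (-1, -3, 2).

∂φ/∂x = 0
∂φ/∂y = -z + 7
∂φ/∂z = -y
∇φ at (-1, -3, 2) = (0, 5, 3)
∇φ · a = (0)(4) + (5)(4) + (3)(-4) = 8

8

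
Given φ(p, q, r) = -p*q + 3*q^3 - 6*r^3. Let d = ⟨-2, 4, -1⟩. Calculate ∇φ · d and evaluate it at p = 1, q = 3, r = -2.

∂φ/∂p = -q
∂φ/∂q = -p + 9*q^2
∂φ/∂r = -18*r^2
∇φ at (1, 3, -2) = (-3, 80, -72)
∇φ · d = (-3)(-2) + (80)(4) + (-72)(-1) = 398

398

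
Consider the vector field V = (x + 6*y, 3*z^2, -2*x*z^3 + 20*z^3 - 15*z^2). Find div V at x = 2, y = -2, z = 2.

∂V₁/∂x = 1
∂V₂/∂y = 0
∂V₃/∂z = -6*x*z^2 + 60*z^2 - 30*z
∇·V = -6*x*z^2 + 60*z^2 - 30*z + 1
At (2, -2, 2): 133.

133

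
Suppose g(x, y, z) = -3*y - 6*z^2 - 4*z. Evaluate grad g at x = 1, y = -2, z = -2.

(0, -3, 20)

∂g/∂x = 0
∂g/∂y = -3
∂g/∂z = -12*z - 4
∇g = (0, -3, -12*z - 4)
At (1, -2, -2): (0, -3, 20).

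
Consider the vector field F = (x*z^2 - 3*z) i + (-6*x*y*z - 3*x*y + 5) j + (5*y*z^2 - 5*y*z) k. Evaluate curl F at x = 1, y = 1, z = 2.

(16, 1, -15)

(∇×F)₁ = ∂F₃/∂y − ∂F₂/∂z = 6*x*y + 5*z^2 - 5*z
(∇×F)₂ = ∂F₁/∂z − ∂F₃/∂x = 2*x*z - 3
(∇×F)₃ = ∂F₂/∂x − ∂F₁/∂y = -6*y*z - 3*y
∇×F = (6*x*y + 5*z^2 - 5*z, 2*x*z - 3, -6*y*z - 3*y)
At (1, 1, 2): (16, 1, -15).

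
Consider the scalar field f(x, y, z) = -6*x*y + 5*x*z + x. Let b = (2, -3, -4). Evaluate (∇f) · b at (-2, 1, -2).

∂f/∂x = -6*y + 5*z + 1
∂f/∂y = -6*x
∂f/∂z = 5*x
∇f at (-2, 1, -2) = (-15, 12, -10)
∇f · b = (-15)(2) + (12)(-3) + (-10)(-4) = -26

-26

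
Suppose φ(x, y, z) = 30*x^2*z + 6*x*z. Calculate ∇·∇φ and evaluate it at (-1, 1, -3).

∂²φ/∂x² = 60*z
∂²φ/∂y² = 0
∂²φ/∂z² = 0
∇²φ = 60*z
At (-1, 1, -3): -180.

-180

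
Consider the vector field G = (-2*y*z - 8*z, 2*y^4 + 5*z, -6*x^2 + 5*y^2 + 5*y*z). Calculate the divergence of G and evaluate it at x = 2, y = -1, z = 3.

∂G₁/∂x = 0
∂G₂/∂y = 8*y^3
∂G₃/∂z = 5*y
∇·G = 8*y^3 + 5*y
At (2, -1, 3): -13.

-13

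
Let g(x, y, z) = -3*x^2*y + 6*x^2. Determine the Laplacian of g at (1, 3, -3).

-6

∂²g/∂x² = 6*(-y + 2)
∂²g/∂y² = 0
∂²g/∂z² = 0
∇²g = -6*y + 12
At (1, 3, -3): -6.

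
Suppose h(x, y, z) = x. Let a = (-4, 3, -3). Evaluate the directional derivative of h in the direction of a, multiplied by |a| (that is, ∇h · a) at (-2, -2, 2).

-4

∂h/∂x = 1
∂h/∂y = 0
∂h/∂z = 0
∇h at (-2, -2, 2) = (1, 0, 0)
∇h · a = (1)(-4) + (0)(3) + (0)(-3) = -4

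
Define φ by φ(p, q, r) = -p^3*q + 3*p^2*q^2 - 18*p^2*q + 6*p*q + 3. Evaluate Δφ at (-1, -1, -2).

42

∂²φ/∂p² = 6*q*(-p + q - 6)
∂²φ/∂q² = 6*p^2
∂²φ/∂r² = 0
∇²φ = 6*p^2 - 6*p*q + 6*q^2 - 36*q
At (-1, -1, -2): 42.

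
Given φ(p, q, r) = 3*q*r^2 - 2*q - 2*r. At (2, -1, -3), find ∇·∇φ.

-6

∂²φ/∂p² = 0
∂²φ/∂q² = 0
∂²φ/∂r² = 6*q
∇²φ = 6*q
At (2, -1, -3): -6.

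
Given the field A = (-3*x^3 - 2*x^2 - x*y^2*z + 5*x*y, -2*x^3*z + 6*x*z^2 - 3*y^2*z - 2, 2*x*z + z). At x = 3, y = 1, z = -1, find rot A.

(93, -1, 39)

(∇×A)₁ = ∂A₃/∂y − ∂A₂/∂z = 2*x^3 - 12*x*z + 3*y^2
(∇×A)₂ = ∂A₁/∂z − ∂A₃/∂x = -x*y^2 - 2*z
(∇×A)₃ = ∂A₂/∂x − ∂A₁/∂y = -6*x^2*z + 2*x*y*z - 5*x + 6*z^2
∇×A = (2*x^3 - 12*x*z + 3*y^2, -x*y^2 - 2*z, -6*x^2*z + 2*x*y*z - 5*x + 6*z^2)
At (3, 1, -1): (93, -1, 39).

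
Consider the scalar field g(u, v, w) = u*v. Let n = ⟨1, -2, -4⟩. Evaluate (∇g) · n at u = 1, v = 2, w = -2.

0

∂g/∂u = v
∂g/∂v = u
∂g/∂w = 0
∇g at (1, 2, -2) = (2, 1, 0)
∇g · n = (2)(1) + (1)(-2) + (0)(-4) = 0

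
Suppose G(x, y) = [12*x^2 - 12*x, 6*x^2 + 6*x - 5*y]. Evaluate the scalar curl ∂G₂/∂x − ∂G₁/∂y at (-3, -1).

∂G₂/∂x = 12*x + 6
∂G₁/∂y = 0
Scalar curl = 12*x + 6
At (-3, -1): -30.

-30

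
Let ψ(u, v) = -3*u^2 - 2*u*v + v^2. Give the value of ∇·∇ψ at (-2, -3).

∂²ψ/∂u² = -6
∂²ψ/∂v² = 2
∇²ψ = -4
At (-2, -3): -4.

-4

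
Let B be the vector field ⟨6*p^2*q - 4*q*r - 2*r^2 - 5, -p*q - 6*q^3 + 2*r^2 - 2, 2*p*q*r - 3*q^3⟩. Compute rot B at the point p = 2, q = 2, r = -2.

(-36, 8, -34)

(∇×B)₁ = ∂B₃/∂q − ∂B₂/∂r = 2*p*r - 9*q^2 - 4*r
(∇×B)₂ = ∂B₁/∂r − ∂B₃/∂p = -2*q*r - 4*q - 4*r
(∇×B)₃ = ∂B₂/∂p − ∂B₁/∂q = -6*p^2 - q + 4*r
∇×B = (2*p*r - 9*q^2 - 4*r, -2*q*r - 4*q - 4*r, -6*p^2 - q + 4*r)
At (2, 2, -2): (-36, 8, -34).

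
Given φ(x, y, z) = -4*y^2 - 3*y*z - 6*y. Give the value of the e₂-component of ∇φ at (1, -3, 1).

15

(∇φ)_2 = ∂φ/∂y = -8*y - 3*z - 6
At (1, -3, 1): 15.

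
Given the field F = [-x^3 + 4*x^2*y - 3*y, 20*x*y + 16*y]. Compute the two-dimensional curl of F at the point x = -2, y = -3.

∂F₂/∂x = 20*y
∂F₁/∂y = 4*x^2 - 3
Scalar curl = -4*x^2 + 20*y + 3
At (-2, -3): -73.

-73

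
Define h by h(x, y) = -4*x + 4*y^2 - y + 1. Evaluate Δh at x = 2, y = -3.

∂²h/∂x² = 0
∂²h/∂y² = 8
∇²h = 8
At (2, -3): 8.

8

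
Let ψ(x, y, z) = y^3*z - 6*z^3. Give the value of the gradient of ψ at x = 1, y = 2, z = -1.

∂ψ/∂x = 0
∂ψ/∂y = 3*y^2*z
∂ψ/∂z = y^3 - 18*z^2
∇ψ = (0, 3*y^2*z, y^3 - 18*z^2)
At (1, 2, -1): (0, -12, -10).

(0, -12, -10)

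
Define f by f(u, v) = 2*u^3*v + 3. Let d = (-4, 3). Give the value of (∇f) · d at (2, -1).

144

∂f/∂u = 6*u^2*v
∂f/∂v = 2*u^3
∇f at (2, -1) = (-24, 16)
∇f · d = (-24)(-4) + (16)(3) = 144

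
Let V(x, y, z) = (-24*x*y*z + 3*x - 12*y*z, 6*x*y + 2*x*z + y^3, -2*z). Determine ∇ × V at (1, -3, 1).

(∇×V)₁ = ∂V₃/∂y − ∂V₂/∂z = -2*x
(∇×V)₂ = ∂V₁/∂z − ∂V₃/∂x = -24*x*y - 12*y
(∇×V)₃ = ∂V₂/∂x − ∂V₁/∂y = 24*x*z + 6*y + 14*z
∇×V = (-2*x, -24*x*y - 12*y, 24*x*z + 6*y + 14*z)
At (1, -3, 1): (-2, 108, 20).

(-2, 108, 20)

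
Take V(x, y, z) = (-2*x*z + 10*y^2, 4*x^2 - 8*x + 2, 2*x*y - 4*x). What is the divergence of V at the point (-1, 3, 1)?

∂V₁/∂x = -2*z
∂V₂/∂y = 0
∂V₃/∂z = 0
∇·V = -2*z
At (-1, 3, 1): -2.

-2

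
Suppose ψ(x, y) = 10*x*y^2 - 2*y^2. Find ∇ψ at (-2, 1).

(10, -44)

∂ψ/∂x = 10*y^2
∂ψ/∂y = 20*x*y - 4*y
∇ψ = (10*y^2, 20*x*y - 4*y)
At (-2, 1): (10, -44).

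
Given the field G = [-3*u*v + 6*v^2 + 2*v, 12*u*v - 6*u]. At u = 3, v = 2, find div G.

30

∂G₁/∂u = -3*v
∂G₂/∂v = 12*u
∇·G = 12*u - 3*v
At (3, 2): 30.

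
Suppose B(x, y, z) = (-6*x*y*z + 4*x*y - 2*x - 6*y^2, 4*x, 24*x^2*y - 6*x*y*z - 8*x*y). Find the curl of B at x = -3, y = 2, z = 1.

(258, 352, 22)

(∇×B)₁ = ∂B₃/∂y − ∂B₂/∂z = 24*x^2 - 6*x*z - 8*x
(∇×B)₂ = ∂B₁/∂z − ∂B₃/∂x = -54*x*y + 6*y*z + 8*y
(∇×B)₃ = ∂B₂/∂x − ∂B₁/∂y = 6*x*z - 4*x + 12*y + 4
∇×B = (24*x^2 - 6*x*z - 8*x, -54*x*y + 6*y*z + 8*y, 6*x*z - 4*x + 12*y + 4)
At (-3, 2, 1): (258, 352, 22).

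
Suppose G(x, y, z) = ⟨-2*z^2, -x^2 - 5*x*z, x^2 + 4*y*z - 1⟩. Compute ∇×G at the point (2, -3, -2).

(∇×G)₁ = ∂G₃/∂y − ∂G₂/∂z = 5*x + 4*z
(∇×G)₂ = ∂G₁/∂z − ∂G₃/∂x = -2*x - 4*z
(∇×G)₃ = ∂G₂/∂x − ∂G₁/∂y = -2*x - 5*z
∇×G = (5*x + 4*z, -2*x - 4*z, -2*x - 5*z)
At (2, -3, -2): (2, 4, 6).

(2, 4, 6)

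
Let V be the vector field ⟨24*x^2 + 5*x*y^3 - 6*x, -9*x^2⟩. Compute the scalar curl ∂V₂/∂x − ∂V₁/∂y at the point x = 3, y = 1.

∂V₂/∂x = -18*x
∂V₁/∂y = 15*x*y^2
Scalar curl = -15*x*y^2 - 18*x
At (3, 1): -99.

-99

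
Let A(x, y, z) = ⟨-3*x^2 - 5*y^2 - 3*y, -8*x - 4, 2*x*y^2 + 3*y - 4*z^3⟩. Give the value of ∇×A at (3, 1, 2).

(15, -2, 5)

(∇×A)₁ = ∂A₃/∂y − ∂A₂/∂z = 4*x*y + 3
(∇×A)₂ = ∂A₁/∂z − ∂A₃/∂x = -2*y^2
(∇×A)₃ = ∂A₂/∂x − ∂A₁/∂y = 10*y - 5
∇×A = (4*x*y + 3, -2*y^2, 10*y - 5)
At (3, 1, 2): (15, -2, 5).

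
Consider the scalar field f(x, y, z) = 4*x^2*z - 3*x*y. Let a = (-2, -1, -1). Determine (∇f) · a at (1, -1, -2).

∂f/∂x = 8*x*z - 3*y
∂f/∂y = -3*x
∂f/∂z = 4*x^2
∇f at (1, -1, -2) = (-13, -3, 4)
∇f · a = (-13)(-2) + (-3)(-1) + (4)(-1) = 25

25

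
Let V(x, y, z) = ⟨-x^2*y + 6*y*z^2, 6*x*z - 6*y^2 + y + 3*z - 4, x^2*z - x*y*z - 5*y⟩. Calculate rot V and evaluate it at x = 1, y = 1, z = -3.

(-11, -33, -71)

(∇×V)₁ = ∂V₃/∂y − ∂V₂/∂z = -x*z - 6*x - 8
(∇×V)₂ = ∂V₁/∂z − ∂V₃/∂x = -2*x*z + 13*y*z
(∇×V)₃ = ∂V₂/∂x − ∂V₁/∂y = x^2 - 6*z^2 + 6*z
∇×V = (-x*z - 6*x - 8, -2*x*z + 13*y*z, x^2 - 6*z^2 + 6*z)
At (1, 1, -3): (-11, -33, -71).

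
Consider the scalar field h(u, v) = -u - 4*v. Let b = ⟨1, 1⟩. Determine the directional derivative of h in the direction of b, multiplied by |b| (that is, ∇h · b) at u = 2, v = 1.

-5

∂h/∂u = -1
∂h/∂v = -4
∇h at (2, 1) = (-1, -4)
∇h · b = (-1)(1) + (-4)(1) = -5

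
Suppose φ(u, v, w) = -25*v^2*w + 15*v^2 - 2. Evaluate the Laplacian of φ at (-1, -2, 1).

-20

∂²φ/∂u² = 0
∂²φ/∂v² = 10*(-5*w + 3)
∂²φ/∂w² = 0
∇²φ = -50*w + 30
At (-1, -2, 1): -20.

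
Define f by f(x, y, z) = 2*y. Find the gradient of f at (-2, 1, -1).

∂f/∂x = 0
∂f/∂y = 2
∂f/∂z = 0
∇f = (0, 2, 0)
At (-2, 1, -1): (0, 2, 0).

(0, 2, 0)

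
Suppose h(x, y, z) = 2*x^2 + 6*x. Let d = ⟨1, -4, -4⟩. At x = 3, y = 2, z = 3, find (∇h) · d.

18

∂h/∂x = 4*x + 6
∂h/∂y = 0
∂h/∂z = 0
∇h at (3, 2, 3) = (18, 0, 0)
∇h · d = (18)(1) + (0)(-4) + (0)(-4) = 18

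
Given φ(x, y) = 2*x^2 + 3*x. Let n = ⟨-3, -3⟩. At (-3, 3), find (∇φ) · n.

∂φ/∂x = 4*x + 3
∂φ/∂y = 0
∇φ at (-3, 3) = (-9, 0)
∇φ · n = (-9)(-3) + (0)(-3) = 27

27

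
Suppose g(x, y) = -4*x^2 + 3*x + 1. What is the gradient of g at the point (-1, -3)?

(11, 0)

∂g/∂x = -8*x + 3
∂g/∂y = 0
∇g = (-8*x + 3, 0)
At (-1, -3): (11, 0).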